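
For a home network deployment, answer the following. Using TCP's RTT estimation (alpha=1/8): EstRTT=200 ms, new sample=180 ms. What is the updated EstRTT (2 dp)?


Given: EstRTT = 200 ms, SampleRTT = 180 ms, alpha = 1/8
New EstRTT = (1 - alpha) * EstRTT + alpha * SampleRTT
(7/8) * 200 = 175
(1/8) * 180 = 22.5
New EstRTT = 175 + 22.5 = 197.5 ms -> 197.50 ms (2 dp)

197.50


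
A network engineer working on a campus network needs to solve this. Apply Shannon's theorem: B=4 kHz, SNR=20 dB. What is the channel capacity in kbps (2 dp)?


Given: B = 4 kHz, SNR = 20 dB
SNR linear = 10^(20/10) = 100
1 + SNR = 101
log2(101) = 6.6582114828
C = 4 * 1000 * 6.6582114828 = 26632.8459 bps
C = 26.632846 kbps -> 26.63 kbps (2 dp)

26.63


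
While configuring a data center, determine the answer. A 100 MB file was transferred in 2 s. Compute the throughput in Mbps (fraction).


Given: file = 100 MB, time = 2 s
File in Mb = 100 * 8 = 800 Mb
Throughput = 800 / 2 Mbps
Throughput = 400 Mbps

400


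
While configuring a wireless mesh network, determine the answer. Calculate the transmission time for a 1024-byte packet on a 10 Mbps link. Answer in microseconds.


Given: packet = 1024 bytes, bandwidth = 10 Mbps
Packet in bits = 1024 * 8 = 8192 bits
Bandwidth = 10 * 10^6 = 10000000 bps
Time = 8192 / 10000000 seconds
Time in us = 8192 * 10^6 / 10000000 = 819.2

819.2


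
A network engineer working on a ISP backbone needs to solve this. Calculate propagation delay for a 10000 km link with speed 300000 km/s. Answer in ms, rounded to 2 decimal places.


Given: distance = 10000 km, speed = 300000 km/s
Delay = distance / speed = 10000 / 300000 seconds
Delay in ms = 10000 * 1000 / 300000
Delay = 33.3333 ms
Rounded to 2 dp = 33.33 ms

33.33


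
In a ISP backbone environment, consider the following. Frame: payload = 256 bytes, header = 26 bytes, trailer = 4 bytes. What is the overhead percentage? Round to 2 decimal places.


Given: payload = 256 B, header = 26 B, trailer = 4 B
Overhead bytes = header + trailer = 26 + 4 = 30
Total frame = payload + overhead = 256 + 30 = 286
Overhead % = 30 / 286 * 100 = 10.4895% -> 10.49% (2 dp)

10.49


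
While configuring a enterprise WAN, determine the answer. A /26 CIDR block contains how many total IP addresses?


Given: CIDR prefix /26
Host bits = 32 - 26 = 6
Total addresses = 2^6 = 64

64


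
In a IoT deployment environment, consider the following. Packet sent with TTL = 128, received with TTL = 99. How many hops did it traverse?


Given: initial TTL = 128, received TTL = 99
Hops = initial TTL - received TTL
Hops = 128 - 99 = 29

29


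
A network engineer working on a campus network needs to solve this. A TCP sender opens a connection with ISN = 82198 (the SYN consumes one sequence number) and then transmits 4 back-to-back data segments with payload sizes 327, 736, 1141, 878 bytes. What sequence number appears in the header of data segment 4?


The SYN occupies sequence number ISN = 82198, so the first data byte is ISN + 1 = 82199.
SEQ of data segment i = (ISN + 1) + sum of payload sizes of segments 1..i-1.
Segment 1: SEQ = 82199, payload = 327 bytes
Segment 2: SEQ = 82526, payload = 736 bytes
Segment 3: SEQ = 83262, payload = 1141 bytes
Segment 4: SEQ = 84403, payload = 878 bytes
SEQ of segment 4 = 82199 + 327 + 736 + 1141 = 84403

84403


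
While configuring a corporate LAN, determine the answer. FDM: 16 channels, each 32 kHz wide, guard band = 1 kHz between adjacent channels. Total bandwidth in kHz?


Given: 16 channels, 32 kHz each, guard = 1 kHz
Channel bandwidth = 16 * 32 = 512 kHz
Guard bands = 15 gaps * 1 kHz = 15 kHz
Total = 512 + 15 = 527 kHz

527


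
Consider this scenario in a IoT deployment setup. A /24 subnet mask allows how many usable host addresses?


Given: subnet mask /24
Host bits = 32 - 24 = 8
Total addresses = 2^8 = 256
Usable hosts = 256 - 2 (network + broadcast) = 254

254


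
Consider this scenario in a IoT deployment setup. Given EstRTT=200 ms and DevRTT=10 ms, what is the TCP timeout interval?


Given: EstRTT = 200 ms, DevRTT = 10 ms
Timeout = EstRTT + 4 * DevRTT
4 * DevRTT = 4 * 10 = 40
Timeout = 200 + 40 = 240 ms

240


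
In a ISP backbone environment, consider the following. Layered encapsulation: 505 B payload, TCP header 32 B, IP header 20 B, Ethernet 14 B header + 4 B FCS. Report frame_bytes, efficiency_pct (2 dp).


TCP segment = 505 + 32 = 537 B
IP packet = 537 + 20 = 557 B
Ethernet frame = 557 + 14 + 4 = 575 B
Efficiency = app / frame = 505 / 575 = 0.878261 = 87.8261% -> 87.83% (2 dp)

575, 87.83


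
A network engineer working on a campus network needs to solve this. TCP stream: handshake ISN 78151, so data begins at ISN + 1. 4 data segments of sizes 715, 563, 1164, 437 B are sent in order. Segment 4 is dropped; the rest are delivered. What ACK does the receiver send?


SYN uses sequence number 78151; first data byte = ISN + 1 = 78152.
Segment 1: SEQ = 78152, len = 715 B, covers [78152, 78866]
Segment 2: SEQ = 78867, len = 563 B, covers [78867, 79429]
Segment 3: SEQ = 79430, len = 1164 B, covers [79430, 80593]
Segment 4: SEQ = 80594, len = 437 B, covers [80594, 81030] [LOST]
In-order data received: bytes [78152, 80593] (segments 1..3).
Segment 4 missing -> gap begins at byte 80594.
Cumulative ACK = next expected in-order byte = 78152 + 715 + 563 + 1164 = 80594

80594


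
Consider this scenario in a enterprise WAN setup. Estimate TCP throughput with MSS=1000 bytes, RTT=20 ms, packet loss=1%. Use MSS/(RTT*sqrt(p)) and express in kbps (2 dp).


Given: MSS = 1000 bytes, RTT = 20 ms, loss = 1%
RTT in seconds = 20 / 1000 = 0.02
Loss rate = 1% = 0.01
sqrt(loss) = sqrt(0.01) = 0.1
Throughput (bytes/s) = 1000 / (0.02 * 0.1) = 500000.0000
Throughput (kbps) = 500000.0000 * 8 / 1000 = 4000.000000 -> 4000.00 kbps (2 dp)

4000.00


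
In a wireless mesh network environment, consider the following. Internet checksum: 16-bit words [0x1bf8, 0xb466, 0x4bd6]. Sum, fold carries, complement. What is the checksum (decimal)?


Given words: [0x1bf8, 0xb466, 0x4bd6]
Step 1: Sum all words
Raw sum = 7160 + 46182 + 19414 = 72756
Step 2: Fold carry: (7220 + 1) = 7221
One's complement = ~7221 & 0xFFFF = 58314

58314


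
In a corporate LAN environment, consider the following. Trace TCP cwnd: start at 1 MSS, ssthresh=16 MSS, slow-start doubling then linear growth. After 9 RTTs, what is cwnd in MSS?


RTT 0: cwnd = 1 MSS (initial)
RTT 1: cwnd = 2 MSS (slow start, doubled)
RTT 2: cwnd = 4 MSS (slow start, doubled)
RTT 3: cwnd = 8 MSS (slow start, doubled)
RTT 4: cwnd = 16 MSS (slow start, doubled)
RTT 5: cwnd = 17 MSS (congestion avoidance, +1)
RTT 6: cwnd = 18 MSS (congestion avoidance, +1)
RTT 7: cwnd = 19 MSS (congestion avoidance, +1)
RTT 8: cwnd = 20 MSS (congestion avoidance, +1)
RTT 9: cwnd = 21 MSS (congestion avoidance, +1)

21


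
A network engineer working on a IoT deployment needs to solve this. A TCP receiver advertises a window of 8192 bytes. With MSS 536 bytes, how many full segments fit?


Given: RWND = 8192 bytes, MSS = 536 bytes
Full segments = floor(RWND / MSS)
Full segments = floor(8192 / 536)
Full segments = floor(15.2836) = 15

15


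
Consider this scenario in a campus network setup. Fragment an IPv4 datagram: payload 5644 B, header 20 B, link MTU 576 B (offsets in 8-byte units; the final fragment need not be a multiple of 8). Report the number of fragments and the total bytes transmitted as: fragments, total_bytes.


Max data per non-final fragment = floor((MTU - header)/8)*8 = floor((576 - 20)/8)*8 = floor(556/8)*8 = 552 B
Final fragment needs no 8-byte alignment: it can carry up to MTU - header = 556 B
Non-final fragments needed = ceil((payload - 556) / 552) = ceil(5088/552) = ceil(9.2174) = 10
Number of fragments = 10 + 1 = 11
Fragment sizes (data): 10 * 552 B + 124 B (last, 124 <= 556 OK)
Total bytes sent = payload + n_frags * header = 5644 + 11*20 = 5644 + 220 = 5864 B

11, 5864


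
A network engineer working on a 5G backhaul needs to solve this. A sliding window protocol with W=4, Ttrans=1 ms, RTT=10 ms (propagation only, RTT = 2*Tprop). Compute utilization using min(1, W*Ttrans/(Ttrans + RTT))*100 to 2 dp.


Given: W = 4, Ttrans = 1 ms, RTT = 10 ms (= 2 * Tprop, Tprop = 5 ms)
Cycle time = Ttrans + RTT = 1 + 10 = 11 ms (first packet sent until its ACK returns)
W * Ttrans = 4 * 1 = 4 ms of sending per cycle
W * Ttrans / (Ttrans + RTT) = 4 / 11 = 0.363636
U = min(1, 0.363636) = 0.363636
U% = 36.36%

36.36


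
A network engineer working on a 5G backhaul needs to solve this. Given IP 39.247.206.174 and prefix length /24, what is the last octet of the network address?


Given: IP = 39.247.206.174, prefix = /24
Subnet mask = 255.255.255.0
Last octet of IP: 174
Last octet of mask: 0
Network last octet = 174 AND 0 = 0

0


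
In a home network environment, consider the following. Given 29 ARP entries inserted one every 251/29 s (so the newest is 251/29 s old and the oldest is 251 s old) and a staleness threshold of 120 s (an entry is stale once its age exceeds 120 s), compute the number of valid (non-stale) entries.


Ages are k * 251/29 s for k = 1..29 (spacing = 8.6552 s).
Entry k is valid iff k * 251/29 <= 120 iff k <= 29 * 120 / 251 = 13.8645
n_valid = floor(13.8645) = 13
(n_stale = 29 - 13 = 16)

13


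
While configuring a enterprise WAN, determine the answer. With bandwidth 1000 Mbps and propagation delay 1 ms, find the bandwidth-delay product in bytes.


Given: bandwidth = 1000 Mbps, delay = 1 ms
BDP in bits = 1000 * 10^6 * 1 / 1000
BDP in bits = 1000000
BDP in bytes = 1000000 / 8 = 125000

125000


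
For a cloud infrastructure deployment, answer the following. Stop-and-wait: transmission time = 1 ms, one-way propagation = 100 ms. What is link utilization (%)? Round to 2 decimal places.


Given: Ttrans = 1 ms, Tprop = 100 ms
RTT = 2 * Tprop = 2 * 100 = 200 ms
U = Ttrans / (Ttrans + RTT)
U = 1 / (1 + 200)
U = 1 / 201 = 0.004975
U% = 0.50%

0.50


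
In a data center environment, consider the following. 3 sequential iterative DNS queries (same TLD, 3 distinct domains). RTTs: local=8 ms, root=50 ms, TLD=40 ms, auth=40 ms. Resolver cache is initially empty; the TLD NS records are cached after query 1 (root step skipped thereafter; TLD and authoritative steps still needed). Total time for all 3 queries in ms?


Lookup 1 (cold cache): local + root + TLD + auth = 8 + 50 + 40 + 40 = 138 ms
Lookups 2..3 (TLD NS cached -> skip root; new domain -> still ask TLD and auth): local + TLD + auth = 8 + 40 + 40 = 88 ms each
Remaining 2 lookups: 2 * 88 = 176 ms
Total = 138 + 176 = 314 ms

314


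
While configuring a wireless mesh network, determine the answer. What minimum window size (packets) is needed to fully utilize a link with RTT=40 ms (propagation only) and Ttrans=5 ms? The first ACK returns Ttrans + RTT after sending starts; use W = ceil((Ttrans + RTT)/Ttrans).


Given: Ttrans = 5 ms, RTT = 40 ms (= 2 * Tprop, Tprop = 20 ms)
Time until first ACK returns = Ttrans + RTT = 5 + 40 = 45 ms
Need W * Ttrans >= Ttrans + RTT  ->  W >= (Ttrans + RTT) / Ttrans
(Ttrans + RTT) / Ttrans = 45 / 5 = 9
W_min = ceil(9) = 9

9


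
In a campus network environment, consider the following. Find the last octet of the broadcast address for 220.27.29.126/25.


Given: IP = 220.27.29.126, prefix = /25
Host bits = 32 - 25 = 7
Network last octet = 126 AND mask = 0
Host part size = 2^7 - 1 = 127
Broadcast last octet = 0 OR 127 = 127

127


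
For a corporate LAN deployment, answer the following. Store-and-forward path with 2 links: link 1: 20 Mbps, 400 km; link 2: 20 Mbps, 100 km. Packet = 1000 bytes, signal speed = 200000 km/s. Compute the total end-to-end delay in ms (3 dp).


Packet = 1000 bytes = 8000 bits. Store-and-forward: sum (t_trans + t_prop) per link.
Link 1: t_trans = 8000/(20*10^6) s = 0.4000 ms; t_prop = 400/200000 s = 2.0000 ms; subtotal = 2.4000 ms
Link 2: t_trans = 8000/(20*10^6) s = 0.4000 ms; t_prop = 100/200000 s = 0.5000 ms; subtotal = 0.9000 ms
End-to-end = 2.4000 + 0.9000 = 3.3000 ms -> 3.300 ms (3 dp)

3.300


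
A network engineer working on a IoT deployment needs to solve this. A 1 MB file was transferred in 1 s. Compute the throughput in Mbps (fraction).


Given: file = 1 MB, time = 1 s
File in Mb = 1 * 8 = 8 Mb
Throughput = 8 / 1 Mbps
Throughput = 8 Mbps

8


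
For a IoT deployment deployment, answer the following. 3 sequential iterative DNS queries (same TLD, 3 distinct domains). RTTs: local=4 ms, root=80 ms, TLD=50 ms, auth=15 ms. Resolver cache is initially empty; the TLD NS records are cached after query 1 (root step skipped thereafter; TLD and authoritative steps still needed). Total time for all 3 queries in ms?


Lookup 1 (cold cache): local + root + TLD + auth = 4 + 80 + 50 + 15 = 149 ms
Lookups 2..3 (TLD NS cached -> skip root; new domain -> still ask TLD and auth): local + TLD + auth = 4 + 50 + 15 = 69 ms each
Remaining 2 lookups: 2 * 69 = 138 ms
Total = 149 + 138 = 287 ms

287


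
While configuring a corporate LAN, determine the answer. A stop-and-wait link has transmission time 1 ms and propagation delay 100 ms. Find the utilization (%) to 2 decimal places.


Given: Ttrans = 1 ms, Tprop = 100 ms
RTT = 2 * Tprop = 2 * 100 = 200 ms
U = Ttrans / (Ttrans + RTT)
U = 1 / (1 + 200)
U = 1 / 201 = 0.004975
U% = 0.50%

0.50


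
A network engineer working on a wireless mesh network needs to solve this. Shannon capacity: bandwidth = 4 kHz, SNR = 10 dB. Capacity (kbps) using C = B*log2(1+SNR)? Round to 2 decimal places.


Given: B = 4 kHz, SNR = 10 dB
SNR linear = 10^(10/10) = 10
1 + SNR = 11
log2(11) = 3.4594316186
C = 4 * 1000 * 3.4594316186 = 13837.7265 bps
C = 13.837726 kbps -> 13.84 kbps (2 dp)

13.84


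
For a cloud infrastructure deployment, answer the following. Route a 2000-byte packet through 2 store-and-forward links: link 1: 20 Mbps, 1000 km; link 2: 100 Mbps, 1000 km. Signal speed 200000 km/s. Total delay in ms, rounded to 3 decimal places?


Packet = 2000 bytes = 16000 bits. Store-and-forward: sum (t_trans + t_prop) per link.
Link 1: t_trans = 16000/(20*10^6) s = 0.8000 ms; t_prop = 1000/200000 s = 5.0000 ms; subtotal = 5.8000 ms
Link 2: t_trans = 16000/(100*10^6) s = 0.1600 ms; t_prop = 1000/200000 s = 5.0000 ms; subtotal = 5.1600 ms
End-to-end = 5.8000 + 5.1600 = 10.9600 ms -> 10.960 ms (3 dp)

10.960


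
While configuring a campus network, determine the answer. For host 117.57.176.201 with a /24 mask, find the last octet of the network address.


Given: IP = 117.57.176.201, prefix = /24
Subnet mask = 255.255.255.0
Last octet of IP: 201
Last octet of mask: 0
Network last octet = 201 AND 0 = 0

0


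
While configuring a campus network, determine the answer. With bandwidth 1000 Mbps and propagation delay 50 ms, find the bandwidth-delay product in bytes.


Given: bandwidth = 1000 Mbps, delay = 50 ms
BDP in bits = 1000 * 10^6 * 50 / 1000
BDP in bits = 50000000
BDP in bytes = 50000000 / 8 = 6250000

6250000


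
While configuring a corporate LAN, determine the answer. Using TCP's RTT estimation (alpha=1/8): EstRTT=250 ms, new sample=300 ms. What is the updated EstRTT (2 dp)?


Given: EstRTT = 250 ms, SampleRTT = 300 ms, alpha = 1/8
New EstRTT = (1 - alpha) * EstRTT + alpha * SampleRTT
(7/8) * 250 = 218.75
(1/8) * 300 = 37.5
New EstRTT = 218.75 + 37.5 = 256.25 ms -> 256.25 ms (2 dp)

256.25


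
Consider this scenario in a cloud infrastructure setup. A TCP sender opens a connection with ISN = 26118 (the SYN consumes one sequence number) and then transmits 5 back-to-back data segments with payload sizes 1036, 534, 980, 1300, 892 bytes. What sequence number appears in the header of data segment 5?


The SYN occupies sequence number ISN = 26118, so the first data byte is ISN + 1 = 26119.
SEQ of data segment i = (ISN + 1) + sum of payload sizes of segments 1..i-1.
Segment 1: SEQ = 26119, payload = 1036 bytes
Segment 2: SEQ = 27155, payload = 534 bytes
Segment 3: SEQ = 27689, payload = 980 bytes
Segment 4: SEQ = 28669, payload = 1300 bytes
Segment 5: SEQ = 29969, payload = 892 bytes
SEQ of segment 5 = 26119 + 1036 + 534 + 980 + 1300 = 29969

29969


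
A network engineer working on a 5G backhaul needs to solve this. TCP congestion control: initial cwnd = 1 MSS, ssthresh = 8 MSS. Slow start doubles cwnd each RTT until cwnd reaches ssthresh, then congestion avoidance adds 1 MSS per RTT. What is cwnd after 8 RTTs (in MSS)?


RTT 0: cwnd = 1 MSS (initial)
RTT 1: cwnd = 2 MSS (slow start, doubled)
RTT 2: cwnd = 4 MSS (slow start, doubled)
RTT 3: cwnd = 8 MSS (slow start, doubled)
RTT 4: cwnd = 9 MSS (congestion avoidance, +1)
RTT 5: cwnd = 10 MSS (congestion avoidance, +1)
RTT 6: cwnd = 11 MSS (congestion avoidance, +1)
RTT 7: cwnd = 12 MSS (congestion avoidance, +1)
RTT 8: cwnd = 13 MSS (congestion avoidance, +1)

13


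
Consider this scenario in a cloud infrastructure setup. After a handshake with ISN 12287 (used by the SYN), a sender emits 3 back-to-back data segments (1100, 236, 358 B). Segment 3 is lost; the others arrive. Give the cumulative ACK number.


SYN uses sequence number 12287; first data byte = ISN + 1 = 12288.
Segment 1: SEQ = 12288, len = 1100 B, covers [12288, 13387]
Segment 2: SEQ = 13388, len = 236 B, covers [13388, 13623]
Segment 3: SEQ = 13624, len = 358 B, covers [13624, 13981] [LOST]
In-order data received: bytes [12288, 13623] (segments 1..2).
Segment 3 missing -> gap begins at byte 13624.
Cumulative ACK = next expected in-order byte = 12288 + 1100 + 236 = 13624

13624


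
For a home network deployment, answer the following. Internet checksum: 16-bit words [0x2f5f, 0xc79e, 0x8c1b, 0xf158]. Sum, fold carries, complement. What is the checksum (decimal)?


Given words: [0x2f5f, 0xc79e, 0x8c1b, 0xf158]
Step 1: Sum all words
Raw sum = 12127 + 51102 + 35867 + 61784 = 160880
Step 2: Fold carry: (29808 + 2) = 29810
One's complement = ~29810 & 0xFFFF = 35725

35725


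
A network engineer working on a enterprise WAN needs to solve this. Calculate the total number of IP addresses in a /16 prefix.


Given: CIDR prefix /16
Host bits = 32 - 16 = 16
Total addresses = 2^16 = 65536

65536


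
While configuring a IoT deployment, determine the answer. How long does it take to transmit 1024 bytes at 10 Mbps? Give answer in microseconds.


Given: packet = 1024 bytes, bandwidth = 10 Mbps
Packet in bits = 1024 * 8 = 8192 bits
Bandwidth = 10 * 10^6 = 10000000 bps
Time = 8192 / 10000000 seconds
Time in us = 8192 * 10^6 / 10000000 = 819.2

819.2


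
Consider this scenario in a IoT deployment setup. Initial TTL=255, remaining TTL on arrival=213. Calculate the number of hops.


Given: initial TTL = 255, received TTL = 213
Hops = initial TTL - received TTL
Hops = 255 - 213 = 42

42


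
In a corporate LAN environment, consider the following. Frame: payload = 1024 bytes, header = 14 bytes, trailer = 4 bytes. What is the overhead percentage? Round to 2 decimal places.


Given: payload = 1024 B, header = 14 B, trailer = 4 B
Overhead bytes = header + trailer = 14 + 4 = 18
Total frame = payload + overhead = 1024 + 18 = 1042
Overhead % = 18 / 1042 * 100 = 1.7274% -> 1.73% (2 dp)

1.73


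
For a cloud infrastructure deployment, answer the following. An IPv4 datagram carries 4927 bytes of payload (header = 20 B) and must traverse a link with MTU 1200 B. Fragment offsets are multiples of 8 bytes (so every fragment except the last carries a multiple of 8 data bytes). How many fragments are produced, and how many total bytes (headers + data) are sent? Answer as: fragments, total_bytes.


Max data per non-final fragment = floor((MTU - header)/8)*8 = floor((1200 - 20)/8)*8 = floor(1180/8)*8 = 1176 B
Final fragment needs no 8-byte alignment: it can carry up to MTU - header = 1180 B
Non-final fragments needed = ceil((payload - 1180) / 1176) = ceil(3747/1176) = ceil(3.1862) = 4
Number of fragments = 4 + 1 = 5
Fragment sizes (data): 4 * 1176 B + 223 B (last, 223 <= 1180 OK)
Total bytes sent = payload + n_frags * header = 4927 + 5*20 = 4927 + 100 = 5027 B

5, 5027


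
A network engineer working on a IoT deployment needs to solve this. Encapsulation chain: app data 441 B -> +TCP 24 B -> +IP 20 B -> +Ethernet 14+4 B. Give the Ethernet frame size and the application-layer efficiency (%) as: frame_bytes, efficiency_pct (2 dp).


TCP segment = 441 + 24 = 465 B
IP packet = 465 + 20 = 485 B
Ethernet frame = 485 + 14 + 4 = 503 B
Efficiency = app / frame = 441 / 503 = 0.876740 = 87.6740% -> 87.67% (2 dp)

503, 87.67


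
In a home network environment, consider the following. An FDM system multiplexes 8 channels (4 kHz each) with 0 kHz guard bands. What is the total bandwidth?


Given: 8 channels, 4 kHz each, guard = 0 kHz
Channel bandwidth = 8 * 4 = 32 kHz
Guard bands = 7 gaps * 0 kHz = 0 kHz
Total = 32 + 0 = 32 kHz

32


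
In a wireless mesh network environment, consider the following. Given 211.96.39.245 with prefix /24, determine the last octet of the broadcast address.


Given: IP = 211.96.39.245, prefix = /24
Host bits = 32 - 24 = 8
Network last octet = 245 AND mask = 0
Host part size = 2^8 - 1 = 255
Broadcast last octet = 0 OR 255 = 255

255


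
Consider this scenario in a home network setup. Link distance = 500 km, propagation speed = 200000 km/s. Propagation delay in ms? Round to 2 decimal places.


Given: distance = 500 km, speed = 200000 km/s
Delay = distance / speed = 500 / 200000 seconds
Delay in ms = 500 * 1000 / 200000
Delay = 2.5000 ms
Rounded to 2 dp = 2.50 ms

2.50


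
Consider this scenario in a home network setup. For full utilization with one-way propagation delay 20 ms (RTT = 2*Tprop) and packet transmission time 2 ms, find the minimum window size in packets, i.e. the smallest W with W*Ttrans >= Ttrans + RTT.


Given: Ttrans = 2 ms, RTT = 40 ms (= 2 * Tprop, Tprop = 20 ms)
Time until first ACK returns = Ttrans + RTT = 2 + 40 = 42 ms
Need W * Ttrans >= Ttrans + RTT  ->  W >= (Ttrans + RTT) / Ttrans
(Ttrans + RTT) / Ttrans = 42 / 2 = 21
W_min = ceil(21) = 21

21


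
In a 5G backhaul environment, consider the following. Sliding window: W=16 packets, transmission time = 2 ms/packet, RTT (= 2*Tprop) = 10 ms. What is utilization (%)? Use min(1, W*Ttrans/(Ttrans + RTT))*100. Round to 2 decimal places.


Given: W = 16, Ttrans = 2 ms, RTT = 10 ms (= 2 * Tprop, Tprop = 5 ms)
Cycle time = Ttrans + RTT = 2 + 10 = 12 ms (first packet sent until its ACK returns)
W * Ttrans = 16 * 2 = 32 ms of sending per cycle
W * Ttrans / (Ttrans + RTT) = 32 / 12 = 2.666667
U = min(1, 2.666667) = 1.000000
U% = 100.00%

100.00


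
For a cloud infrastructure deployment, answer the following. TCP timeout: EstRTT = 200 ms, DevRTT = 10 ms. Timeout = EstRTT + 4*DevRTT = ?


Given: EstRTT = 200 ms, DevRTT = 10 ms
Timeout = EstRTT + 4 * DevRTT
4 * DevRTT = 4 * 10 = 40
Timeout = 200 + 40 = 240 ms

240


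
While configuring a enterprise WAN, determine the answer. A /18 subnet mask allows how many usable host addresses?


Given: subnet mask /18
Host bits = 32 - 18 = 14
Total addresses = 2^14 = 16384
Usable hosts = 16384 - 2 (network + broadcast) = 16382

16382


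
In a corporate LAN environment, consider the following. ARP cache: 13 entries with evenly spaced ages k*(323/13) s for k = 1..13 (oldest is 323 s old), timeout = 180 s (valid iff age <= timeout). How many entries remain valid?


Ages are k * 323/13 s for k = 1..13 (spacing = 24.8462 s).
Entry k is valid iff k * 323/13 <= 180 iff k <= 13 * 180 / 323 = 7.2446
n_valid = floor(7.2446) = 7
(n_stale = 13 - 7 = 6)

7


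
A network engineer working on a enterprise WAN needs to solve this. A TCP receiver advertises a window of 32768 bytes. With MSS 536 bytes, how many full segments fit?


Given: RWND = 32768 bytes, MSS = 536 bytes
Full segments = floor(RWND / MSS)
Full segments = floor(32768 / 536)
Full segments = floor(61.1343) = 61

61


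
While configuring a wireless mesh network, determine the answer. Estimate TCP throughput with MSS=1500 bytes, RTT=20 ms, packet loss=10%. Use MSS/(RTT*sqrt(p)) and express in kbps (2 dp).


Given: MSS = 1500 bytes, RTT = 20 ms, loss = 10%
RTT in seconds = 20 / 1000 = 0.02
Loss rate = 10% = 0.1
sqrt(loss) = sqrt(0.1) = 0.316227766017
Throughput (bytes/s) = 1500 / (0.02 * 0.316227766017) = 237170.8245
Throughput (kbps) = 237170.8245 * 8 / 1000 = 1897.366596 -> 1897.37 kbps (2 dp)

1897.37


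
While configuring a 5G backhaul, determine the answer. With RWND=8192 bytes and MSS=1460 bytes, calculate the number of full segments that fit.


Given: RWND = 8192 bytes, MSS = 1460 bytes
Full segments = floor(RWND / MSS)
Full segments = floor(8192 / 1460)
Full segments = floor(5.611) = 5

5


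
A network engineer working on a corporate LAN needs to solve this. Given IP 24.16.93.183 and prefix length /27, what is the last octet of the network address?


Given: IP = 24.16.93.183, prefix = /27
Subnet mask = 255.255.255.224
Last octet of IP: 183
Last octet of mask: 224
Network last octet = 183 AND 224 = 160

160


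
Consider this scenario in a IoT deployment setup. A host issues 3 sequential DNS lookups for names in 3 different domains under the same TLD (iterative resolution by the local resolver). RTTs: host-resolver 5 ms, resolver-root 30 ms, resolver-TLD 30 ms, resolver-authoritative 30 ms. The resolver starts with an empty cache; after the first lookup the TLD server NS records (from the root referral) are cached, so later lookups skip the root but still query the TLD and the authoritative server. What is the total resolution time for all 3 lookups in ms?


Lookup 1 (cold cache): local + root + TLD + auth = 5 + 30 + 30 + 30 = 95 ms
Lookups 2..3 (TLD NS cached -> skip root; new domain -> still ask TLD and auth): local + TLD + auth = 5 + 30 + 30 = 65 ms each
Remaining 2 lookups: 2 * 65 = 130 ms
Total = 95 + 130 = 225 ms

225


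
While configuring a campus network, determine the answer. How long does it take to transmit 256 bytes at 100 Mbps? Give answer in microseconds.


Given: packet = 256 bytes, bandwidth = 100 Mbps
Packet in bits = 256 * 8 = 2048 bits
Bandwidth = 100 * 10^6 = 100000000 bps
Time = 2048 / 100000000 seconds
Time in us = 2048 * 10^6 / 100000000 = 20.48

20.48


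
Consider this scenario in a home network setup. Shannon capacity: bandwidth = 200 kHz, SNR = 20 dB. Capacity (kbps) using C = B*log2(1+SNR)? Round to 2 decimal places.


Given: B = 200 kHz, SNR = 20 dB
SNR linear = 10^(20/10) = 100
1 + SNR = 101
log2(101) = 6.6582114828
C = 200 * 1000 * 6.6582114828 = 1331642.2966 bps
C = 1331.642297 kbps -> 1331.64 kbps (2 dp)

1331.64


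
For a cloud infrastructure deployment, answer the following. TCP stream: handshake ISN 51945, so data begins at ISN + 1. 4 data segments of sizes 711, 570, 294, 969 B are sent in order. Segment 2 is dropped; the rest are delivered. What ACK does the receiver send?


SYN uses sequence number 51945; first data byte = ISN + 1 = 51946.
Segment 1: SEQ = 51946, len = 711 B, covers [51946, 52656]
Segment 2: SEQ = 52657, len = 570 B, covers [52657, 53226] [LOST]
Segment 3: SEQ = 53227, len = 294 B, covers [53227, 53520]
Segment 4: SEQ = 53521, len = 969 B, covers [53521, 54489]
In-order data received: bytes [51946, 52656] (segments 1..1).
Segment 2 missing -> gap begins at byte 52657; later segments buffered out of order.
Cumulative ACK = next expected in-order byte = 51946 + 711 = 52657

52657


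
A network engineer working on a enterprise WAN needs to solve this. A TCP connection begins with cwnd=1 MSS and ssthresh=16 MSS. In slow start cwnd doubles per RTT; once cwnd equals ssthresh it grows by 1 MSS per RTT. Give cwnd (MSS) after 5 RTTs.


RTT 0: cwnd = 1 MSS (initial)
RTT 1: cwnd = 2 MSS (slow start, doubled)
RTT 2: cwnd = 4 MSS (slow start, doubled)
RTT 3: cwnd = 8 MSS (slow start, doubled)
RTT 4: cwnd = 16 MSS (slow start, doubled)
RTT 5: cwnd = 17 MSS (congestion avoidance, +1)

17


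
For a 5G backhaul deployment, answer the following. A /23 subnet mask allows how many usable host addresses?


Given: subnet mask /23
Host bits = 32 - 23 = 9
Total addresses = 2^9 = 512
Usable hosts = 512 - 2 (network + broadcast) = 510

510


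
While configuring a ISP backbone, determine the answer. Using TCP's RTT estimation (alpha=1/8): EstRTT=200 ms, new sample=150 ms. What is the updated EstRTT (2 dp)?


Given: EstRTT = 200 ms, SampleRTT = 150 ms, alpha = 1/8
New EstRTT = (1 - alpha) * EstRTT + alpha * SampleRTT
(7/8) * 200 = 175
(1/8) * 150 = 18.75
New EstRTT = 175 + 18.75 = 193.75 ms -> 193.75 ms (2 dp)

193.75


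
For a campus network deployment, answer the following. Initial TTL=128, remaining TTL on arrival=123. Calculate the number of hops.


Given: initial TTL = 128, received TTL = 123
Hops = initial TTL - received TTL
Hops = 128 - 123 = 5

5


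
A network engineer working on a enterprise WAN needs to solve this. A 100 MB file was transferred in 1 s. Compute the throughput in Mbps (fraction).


Given: file = 100 MB, time = 1 s
File in Mb = 100 * 8 = 800 Mb
Throughput = 800 / 1 Mbps
Throughput = 800 Mbps

800


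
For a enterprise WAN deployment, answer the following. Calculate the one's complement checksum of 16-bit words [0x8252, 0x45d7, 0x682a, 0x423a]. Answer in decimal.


Given words: [0x8252, 0x45d7, 0x682a, 0x423a]
Step 1: Sum all words
Raw sum = 33362 + 17879 + 26666 + 16954 = 94861
Step 2: Fold carry: (29325 + 1) = 29326
One's complement = ~29326 & 0xFFFF = 36209

36209


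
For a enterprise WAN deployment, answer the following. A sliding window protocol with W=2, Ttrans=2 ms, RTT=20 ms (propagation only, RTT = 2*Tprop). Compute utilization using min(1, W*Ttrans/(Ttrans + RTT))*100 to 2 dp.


Given: W = 2, Ttrans = 2 ms, RTT = 20 ms (= 2 * Tprop, Tprop = 10 ms)
Cycle time = Ttrans + RTT = 2 + 20 = 22 ms (first packet sent until its ACK returns)
W * Ttrans = 2 * 2 = 4 ms of sending per cycle
W * Ttrans / (Ttrans + RTT) = 4 / 22 = 0.181818
U = min(1, 0.181818) = 0.181818
U% = 18.18%

18.18


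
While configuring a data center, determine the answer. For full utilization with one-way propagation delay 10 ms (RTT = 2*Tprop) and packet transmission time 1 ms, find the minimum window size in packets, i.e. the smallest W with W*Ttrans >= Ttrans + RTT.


Given: Ttrans = 1 ms, RTT = 20 ms (= 2 * Tprop, Tprop = 10 ms)
Time until first ACK returns = Ttrans + RTT = 1 + 20 = 21 ms
Need W * Ttrans >= Ttrans + RTT  ->  W >= (Ttrans + RTT) / Ttrans
(Ttrans + RTT) / Ttrans = 21 / 1 = 21
W_min = ceil(21) = 21

21


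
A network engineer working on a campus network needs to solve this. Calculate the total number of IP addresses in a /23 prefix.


Given: CIDR prefix /23
Host bits = 32 - 23 = 9
Total addresses = 2^9 = 512

512


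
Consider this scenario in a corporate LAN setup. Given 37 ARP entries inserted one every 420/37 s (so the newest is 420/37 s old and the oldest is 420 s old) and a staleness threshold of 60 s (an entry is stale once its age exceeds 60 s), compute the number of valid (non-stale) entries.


Ages are k * 420/37 s for k = 1..37 (spacing = 11.3514 s).
Entry k is valid iff k * 420/37 <= 60 iff k <= 37 * 60 / 420 = 5.2857
n_valid = floor(5.2857) = 5
(n_stale = 37 - 5 = 32)

5


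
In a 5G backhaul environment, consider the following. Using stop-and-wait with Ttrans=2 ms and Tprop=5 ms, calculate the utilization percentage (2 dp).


Given: Ttrans = 2 ms, Tprop = 5 ms
RTT = 2 * Tprop = 2 * 5 = 10 ms
U = Ttrans / (Ttrans + RTT)
U = 2 / (2 + 10)
U = 2 / 12 = 0.166667
U% = 16.67%

16.67


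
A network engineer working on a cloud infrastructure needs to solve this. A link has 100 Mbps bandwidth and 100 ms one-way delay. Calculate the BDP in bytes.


Given: bandwidth = 100 Mbps, delay = 100 ms
BDP in bits = 100 * 10^6 * 100 / 1000
BDP in bits = 10000000
BDP in bytes = 10000000 / 8 = 1250000

1250000


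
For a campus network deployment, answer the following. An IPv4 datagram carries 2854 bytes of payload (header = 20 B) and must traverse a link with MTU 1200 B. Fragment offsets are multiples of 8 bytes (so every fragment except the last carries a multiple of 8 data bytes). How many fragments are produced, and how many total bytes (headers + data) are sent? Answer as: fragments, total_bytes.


Max data per non-final fragment = floor((MTU - header)/8)*8 = floor((1200 - 20)/8)*8 = floor(1180/8)*8 = 1176 B
Final fragment needs no 8-byte alignment: it can carry up to MTU - header = 1180 B
Non-final fragments needed = ceil((payload - 1180) / 1176) = ceil(1674/1176) = ceil(1.4235) = 2
Number of fragments = 2 + 1 = 3
Fragment sizes (data): 2 * 1176 B + 502 B (last, 502 <= 1180 OK)
Total bytes sent = payload + n_frags * header = 2854 + 3*20 = 2854 + 60 = 2914 B

3, 2914


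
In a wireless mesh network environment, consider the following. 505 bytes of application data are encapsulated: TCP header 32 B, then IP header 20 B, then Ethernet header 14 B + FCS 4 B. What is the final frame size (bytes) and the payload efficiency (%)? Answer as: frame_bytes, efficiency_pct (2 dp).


TCP segment = 505 + 32 = 537 B
IP packet = 537 + 20 = 557 B
Ethernet frame = 557 + 14 + 4 = 575 B
Efficiency = app / frame = 505 / 575 = 0.878261 = 87.8261% -> 87.83% (2 dp)

575, 87.83


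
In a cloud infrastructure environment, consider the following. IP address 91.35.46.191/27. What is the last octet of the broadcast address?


Given: IP = 91.35.46.191, prefix = /27
Host bits = 32 - 27 = 5
Network last octet = 191 AND mask = 160
Host part size = 2^5 - 1 = 31
Broadcast last octet = 160 OR 31 = 191

191


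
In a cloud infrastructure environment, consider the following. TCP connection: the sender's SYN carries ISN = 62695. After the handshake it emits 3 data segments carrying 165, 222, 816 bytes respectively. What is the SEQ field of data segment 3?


The SYN occupies sequence number ISN = 62695, so the first data byte is ISN + 1 = 62696.
SEQ of data segment i = (ISN + 1) + sum of payload sizes of segments 1..i-1.
Segment 1: SEQ = 62696, payload = 165 bytes
Segment 2: SEQ = 62861, payload = 222 bytes
Segment 3: SEQ = 63083, payload = 816 bytes
SEQ of segment 3 = 62696 + 165 + 222 = 63083

63083


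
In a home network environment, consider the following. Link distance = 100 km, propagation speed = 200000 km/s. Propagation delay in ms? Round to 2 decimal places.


Given: distance = 100 km, speed = 200000 km/s
Delay = distance / speed = 100 / 200000 seconds
Delay in ms = 100 * 1000 / 200000
Delay = 0.5000 ms
Rounded to 2 dp = 0.50 ms

0.50


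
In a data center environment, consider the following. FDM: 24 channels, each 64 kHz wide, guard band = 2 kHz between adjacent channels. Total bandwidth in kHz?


Given: 24 channels, 64 kHz each, guard = 2 kHz
Channel bandwidth = 24 * 64 = 1536 kHz
Guard bands = 23 gaps * 2 kHz = 46 kHz
Total = 1536 + 46 = 1582 kHz

1582


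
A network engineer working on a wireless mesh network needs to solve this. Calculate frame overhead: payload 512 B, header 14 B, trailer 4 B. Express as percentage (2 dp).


Given: payload = 512 B, header = 14 B, trailer = 4 B
Overhead bytes = header + trailer = 14 + 4 = 18
Total frame = payload + overhead = 512 + 18 = 530
Overhead % = 18 / 530 * 100 = 3.3962% -> 3.40% (2 dp)

3.40


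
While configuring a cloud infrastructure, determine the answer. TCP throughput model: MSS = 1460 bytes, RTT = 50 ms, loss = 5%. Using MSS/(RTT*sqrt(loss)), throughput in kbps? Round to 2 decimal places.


Given: MSS = 1460 bytes, RTT = 50 ms, loss = 5%
RTT in seconds = 50 / 1000 = 0.05
Loss rate = 5% = 0.05
sqrt(loss) = sqrt(0.05) = 0.223606797750
Throughput (bytes/s) = 1460 / (0.05 * 0.223606797750) = 130586.3699
Throughput (kbps) = 130586.3699 * 8 / 1000 = 1044.690959 -> 1044.69 kbps (2 dp)

1044.69


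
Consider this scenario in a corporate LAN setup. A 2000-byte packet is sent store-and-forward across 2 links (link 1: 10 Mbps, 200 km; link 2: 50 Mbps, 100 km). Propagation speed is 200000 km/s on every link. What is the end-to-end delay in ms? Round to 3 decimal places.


Packet = 2000 bytes = 16000 bits. Store-and-forward: sum (t_trans + t_prop) per link.
Link 1: t_trans = 16000/(10*10^6) s = 1.6000 ms; t_prop = 200/200000 s = 1.0000 ms; subtotal = 2.6000 ms
Link 2: t_trans = 16000/(50*10^6) s = 0.3200 ms; t_prop = 100/200000 s = 0.5000 ms; subtotal = 0.8200 ms
End-to-end = 2.6000 + 0.8200 = 3.4200 ms -> 3.420 ms (3 dp)

3.420


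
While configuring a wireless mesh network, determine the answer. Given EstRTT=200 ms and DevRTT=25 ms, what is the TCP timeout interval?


Given: EstRTT = 200 ms, DevRTT = 25 ms
Timeout = EstRTT + 4 * DevRTT
4 * DevRTT = 4 * 25 = 100
Timeout = 200 + 100 = 300 ms

300


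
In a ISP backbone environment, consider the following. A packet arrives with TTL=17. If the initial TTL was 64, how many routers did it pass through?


Given: initial TTL = 64, received TTL = 17
Hops = initial TTL - received TTL
Hops = 64 - 17 = 47

47


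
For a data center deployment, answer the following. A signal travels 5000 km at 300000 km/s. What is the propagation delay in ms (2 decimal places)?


Given: distance = 5000 km, speed = 300000 km/s
Delay = distance / speed = 5000 / 300000 seconds
Delay in ms = 5000 * 1000 / 300000
Delay = 16.6667 ms
Rounded to 2 dp = 16.67 ms

16.67


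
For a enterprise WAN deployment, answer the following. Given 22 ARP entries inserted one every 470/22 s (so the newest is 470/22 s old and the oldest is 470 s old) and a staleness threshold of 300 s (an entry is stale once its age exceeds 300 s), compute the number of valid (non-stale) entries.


Ages are k * 470/22 s for k = 1..22 (spacing = 21.3636 s).
Entry k is valid iff k * 470/22 <= 300 iff k <= 22 * 300 / 470 = 14.0426
n_valid = floor(14.0426) = 14
(n_stale = 22 - 14 = 8)

14


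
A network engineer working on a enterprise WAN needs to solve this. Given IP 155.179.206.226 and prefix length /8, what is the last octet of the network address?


Given: IP = 155.179.206.226, prefix = /8
Subnet mask = 255.0.0.0
Last octet of IP: 226
Last octet of mask: 0
Network last octet = 226 AND 0 = 0

0


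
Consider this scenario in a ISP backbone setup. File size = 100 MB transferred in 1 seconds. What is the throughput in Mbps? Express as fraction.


Given: file = 100 MB, time = 1 s
File in Mb = 100 * 8 = 800 Mb
Throughput = 800 / 1 Mbps
Throughput = 800 Mbps

800


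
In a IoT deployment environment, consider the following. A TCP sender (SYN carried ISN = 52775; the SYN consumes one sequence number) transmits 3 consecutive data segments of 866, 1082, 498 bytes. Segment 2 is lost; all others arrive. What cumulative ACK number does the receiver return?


SYN uses sequence number 52775; first data byte = ISN + 1 = 52776.
Segment 1: SEQ = 52776, len = 866 B, covers [52776, 53641]
Segment 2: SEQ = 53642, len = 1082 B, covers [53642, 54723] [LOST]
Segment 3: SEQ = 54724, len = 498 B, covers [54724, 55221]
In-order data received: bytes [52776, 53641] (segments 1..1).
Segment 2 missing -> gap begins at byte 53642; later segments buffered out of order.
Cumulative ACK = next expected in-order byte = 52776 + 866 = 53642

53642


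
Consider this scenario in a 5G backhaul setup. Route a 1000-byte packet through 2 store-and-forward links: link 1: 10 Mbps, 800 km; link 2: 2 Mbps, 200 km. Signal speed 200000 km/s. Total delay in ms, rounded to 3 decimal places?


Packet = 1000 bytes = 8000 bits. Store-and-forward: sum (t_trans + t_prop) per link.
Link 1: t_trans = 8000/(10*10^6) s = 0.8000 ms; t_prop = 800/200000 s = 4.0000 ms; subtotal = 4.8000 ms
Link 2: t_trans = 8000/(2*10^6) s = 4.0000 ms; t_prop = 200/200000 s = 1.0000 ms; subtotal = 5.0000 ms
End-to-end = 4.8000 + 5.0000 = 9.8000 ms -> 9.800 ms (3 dp)

9.800


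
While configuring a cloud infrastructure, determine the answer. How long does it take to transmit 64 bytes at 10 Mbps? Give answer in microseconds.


Given: packet = 64 bytes, bandwidth = 10 Mbps
Packet in bits = 64 * 8 = 512 bits
Bandwidth = 10 * 10^6 = 10000000 bps
Time = 512 / 10000000 seconds
Time in us = 512 * 10^6 / 10000000 = 51.2

51.2


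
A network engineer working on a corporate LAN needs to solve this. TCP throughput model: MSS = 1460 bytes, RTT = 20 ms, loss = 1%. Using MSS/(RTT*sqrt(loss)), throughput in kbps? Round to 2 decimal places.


Given: MSS = 1460 bytes, RTT = 20 ms, loss = 1%
RTT in seconds = 20 / 1000 = 0.02
Loss rate = 1% = 0.01
sqrt(loss) = sqrt(0.01) = 0.1
Throughput (bytes/s) = 1460 / (0.02 * 0.1) = 730000.0000
Throughput (kbps) = 730000.0000 * 8 / 1000 = 5840.000000 -> 5840.00 kbps (2 dp)

5840.00
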